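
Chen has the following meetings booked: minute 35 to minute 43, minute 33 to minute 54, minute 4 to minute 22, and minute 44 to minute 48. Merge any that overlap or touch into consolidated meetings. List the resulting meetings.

Sort by start: minute 4 to minute 22, minute 33 to minute 54, minute 35 to minute 43, minute 44 to minute 48.
minute 33 to minute 54 is disjoint → start new block.
minute 35 to minute 43 overlaps/touches minute 33 to minute 54 → extend to minute 33 to minute 54.
minute 44 to minute 48 overlaps/touches minute 33 to minute 54 → extend to minute 33 to minute 54.

minute 4 to minute 22, minute 33 to minute 54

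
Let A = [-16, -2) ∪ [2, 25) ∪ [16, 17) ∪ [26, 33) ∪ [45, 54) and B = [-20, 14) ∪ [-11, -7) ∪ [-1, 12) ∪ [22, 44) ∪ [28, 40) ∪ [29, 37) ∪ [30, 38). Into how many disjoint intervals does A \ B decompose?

Merge the first list: [-16, -2), [2, 25), [26, 33), [45, 54).
Merge the second list: [-20, 14), [22, 44).
A \ B = [14, 22), [45, 54).
That is 2 disjoint pieces.

2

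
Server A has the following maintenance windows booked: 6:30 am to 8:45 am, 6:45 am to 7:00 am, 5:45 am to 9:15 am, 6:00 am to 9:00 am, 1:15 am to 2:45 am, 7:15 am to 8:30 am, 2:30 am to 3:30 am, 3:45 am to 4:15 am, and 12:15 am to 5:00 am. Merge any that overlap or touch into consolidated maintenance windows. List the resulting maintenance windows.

Sort by start: 12:15 am-5:00 am, 1:15 am-2:45 am, 2:30 am-3:30 am, 3:45 am-4:15 am, 5:45 am-9:15 am, 6:00 am-9:00 am, 6:30 am-8:45 am, 6:45 am-7:00 am, 7:15 am-8:30 am.
1:15 am-2:45 am overlaps/touches 12:15 am-5:00 am → extend to 12:15 am-5:00 am.
2:30 am-3:30 am overlaps/touches 12:15 am-5:00 am → extend to 12:15 am-5:00 am.
3:45 am-4:15 am overlaps/touches 12:15 am-5:00 am → extend to 12:15 am-5:00 am.
5:45 am-9:15 am is disjoint → start new block.
6:00 am-9:00 am overlaps/touches 5:45 am-9:15 am → extend to 5:45 am-9:15 am.
6:30 am-8:45 am overlaps/touches 5:45 am-9:15 am → extend to 5:45 am-9:15 am.
6:45 am-7:00 am overlaps/touches 5:45 am-9:15 am → extend to 5:45 am-9:15 am.
7:15 am-8:30 am overlaps/touches 5:45 am-9:15 am → extend to 5:45 am-9:15 am.

12:15 am-5:00 am, 5:45 am-9:15 am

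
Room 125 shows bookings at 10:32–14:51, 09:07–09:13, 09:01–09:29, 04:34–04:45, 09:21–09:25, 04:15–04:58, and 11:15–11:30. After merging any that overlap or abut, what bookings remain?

04:15–04:58, 09:01–09:29, 10:32–14:51

Sort by start: 04:15–04:58, 04:34–04:45, 09:01–09:29, 09:07–09:13, 09:21–09:25, 10:32–14:51, 11:15–11:30.
04:34–04:45 overlaps/touches 04:15–04:58 → extend to 04:15–04:58.
09:01–09:29 is disjoint → start new block.
09:07–09:13 overlaps/touches 09:01–09:29 → extend to 09:01–09:29.
09:21–09:25 overlaps/touches 09:01–09:29 → extend to 09:01–09:29.
10:32–14:51 is disjoint → start new block.
11:15–11:30 overlaps/touches 10:32–14:51 → extend to 10:32–14:51.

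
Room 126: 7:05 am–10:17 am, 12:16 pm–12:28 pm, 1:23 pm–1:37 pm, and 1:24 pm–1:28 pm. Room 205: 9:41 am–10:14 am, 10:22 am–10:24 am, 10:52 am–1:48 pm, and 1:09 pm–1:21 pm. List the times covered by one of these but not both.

Merge the first list: 7:05 am-10:17 am, 12:16 pm-12:28 pm, 1:23 pm-1:37 pm.
Merge the second list: 9:41 am-10:14 am, 10:22 am-10:24 am, 10:52 am-1:48 pm.
A \ B = 7:05 am-9:41 am, 10:14 am-10:17 am.
B \ A = 10:22 am-10:24 am, 10:52 am-12:16 pm, 12:28 pm-1:23 pm, 1:37 pm-1:48 pm.
Union of the two gives the symmetric difference.

7:05 am-9:41 am, 10:14 am-10:17 am, 10:22 am-10:24 am, 10:52 am-12:16 pm, 12:28 pm-1:23 pm, 1:37 pm-1:48 pm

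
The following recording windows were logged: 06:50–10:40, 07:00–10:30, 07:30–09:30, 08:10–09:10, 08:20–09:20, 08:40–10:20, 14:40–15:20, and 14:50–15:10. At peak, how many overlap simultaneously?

Sweep endpoints in order; track running count of active intervals.
Peak of 6 reached at 08:40.

6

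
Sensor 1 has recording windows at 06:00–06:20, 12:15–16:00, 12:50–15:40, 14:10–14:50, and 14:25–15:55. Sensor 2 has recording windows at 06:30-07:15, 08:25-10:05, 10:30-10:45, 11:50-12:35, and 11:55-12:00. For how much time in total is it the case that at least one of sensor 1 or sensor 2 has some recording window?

7 h 10 min

A, merged: 06:00-06:20, 12:15-16:00.
B, merged: 06:30-07:15, 08:25-10:05, 10:30-10:45, 11:50-12:35.
A ∪ B = 06:00-06:20, 06:30-07:15, 08:25-10:05, 10:30-10:45, 11:50-16:00.
Total: 20 min + 45 min + 1 h 40 min + 15 min + 4 h 10 min = 7 h 10 min.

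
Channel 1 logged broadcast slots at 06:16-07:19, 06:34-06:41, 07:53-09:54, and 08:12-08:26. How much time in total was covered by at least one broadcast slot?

Merged: 06:16–07:19, 07:53–09:54.
Lengths: 1 h 3 min + 2 h 1 min = 3 h 4 min.

3 h 4 min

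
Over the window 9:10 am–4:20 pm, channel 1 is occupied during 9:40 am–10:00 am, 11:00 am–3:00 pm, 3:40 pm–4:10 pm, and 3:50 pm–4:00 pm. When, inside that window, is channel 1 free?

9:10 am–9:40 am, 10:00 am–11:00 am, 3:00 pm–3:40 pm, 4:10 pm–4:20 pm

The merged coverage is 9:40 am–10:00 am, 11:00 am–3:00 pm, 3:40 pm–4:10 pm.
Complement within 9:10 am–4:20 pm: 9:10 am–9:40 am, 10:00 am–11:00 am, 3:00 pm–3:40 pm, 4:10 pm–4:20 pm.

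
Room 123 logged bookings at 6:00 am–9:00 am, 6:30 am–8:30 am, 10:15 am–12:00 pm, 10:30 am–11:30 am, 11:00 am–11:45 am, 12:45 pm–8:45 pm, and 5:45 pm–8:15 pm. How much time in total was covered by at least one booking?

12 h 45 min

Merged: 6:00 am–9:00 am, 10:15 am–12:00 pm, 12:45 pm–8:45 pm.
Lengths: 3 h + 1 h 45 min + 8 h = 12 h 45 min.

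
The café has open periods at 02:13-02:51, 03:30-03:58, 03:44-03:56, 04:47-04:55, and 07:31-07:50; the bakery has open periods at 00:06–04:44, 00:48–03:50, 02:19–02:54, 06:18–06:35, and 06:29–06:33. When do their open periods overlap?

02:13-02:51, 03:30-03:58

A, merged: 02:13-02:51, 03:30-03:58, 04:47-04:55, 07:31-07:50.
B, merged: 00:06-04:44, 06:18-06:35.
02:13-02:51 overlaps B on 02:13-02:51.
03:30-03:58 overlaps B on 03:30-03:58.
04:47-04:55 falls entirely outside B.
07:31-07:50 falls entirely outside B.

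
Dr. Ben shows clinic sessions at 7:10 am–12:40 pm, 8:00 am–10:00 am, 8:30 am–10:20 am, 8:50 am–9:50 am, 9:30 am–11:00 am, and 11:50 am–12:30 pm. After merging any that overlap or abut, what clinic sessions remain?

8:00 am–10:00 am overlaps/touches 7:10 am–12:40 pm → extend to 7:10 am–12:40 pm.
8:30 am–10:20 am overlaps/touches 7:10 am–12:40 pm → extend to 7:10 am–12:40 pm.
8:50 am–9:50 am overlaps/touches 7:10 am–12:40 pm → extend to 7:10 am–12:40 pm.
9:30 am–11:00 am overlaps/touches 7:10 am–12:40 pm → extend to 7:10 am–12:40 pm.
11:50 am–12:30 pm overlaps/touches 7:10 am–12:40 pm → extend to 7:10 am–12:40 pm.

7:10 am–12:40 pm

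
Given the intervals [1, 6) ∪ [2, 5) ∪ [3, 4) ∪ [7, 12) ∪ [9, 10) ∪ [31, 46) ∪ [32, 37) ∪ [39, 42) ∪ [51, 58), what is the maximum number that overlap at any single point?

3

Walk the sorted start/end points keeping a running depth.
The depth first hits 3 at 3.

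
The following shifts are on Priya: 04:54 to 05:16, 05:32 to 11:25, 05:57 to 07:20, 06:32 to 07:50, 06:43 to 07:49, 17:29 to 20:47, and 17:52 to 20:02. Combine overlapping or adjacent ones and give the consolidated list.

04:54–05:16, 05:32–11:25, 17:29–20:47

05:32–11:25 is disjoint → start new block.
05:57–07:20 overlaps/touches 05:32–11:25 → extend to 05:32–11:25.
06:32–07:50 overlaps/touches 05:32–11:25 → extend to 05:32–11:25.
06:43–07:49 overlaps/touches 05:32–11:25 → extend to 05:32–11:25.
17:29–20:47 is disjoint → start new block.
17:52–20:02 overlaps/touches 17:29–20:47 → extend to 17:29–20:47.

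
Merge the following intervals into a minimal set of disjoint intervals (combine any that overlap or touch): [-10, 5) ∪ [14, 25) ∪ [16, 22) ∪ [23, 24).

[14, 25) is disjoint → start new block.
[16, 22) overlaps/touches [14, 25) → extend to [14, 25).
[23, 24) overlaps/touches [14, 25) → extend to [14, 25).

[-10, 5) ∪ [14, 25)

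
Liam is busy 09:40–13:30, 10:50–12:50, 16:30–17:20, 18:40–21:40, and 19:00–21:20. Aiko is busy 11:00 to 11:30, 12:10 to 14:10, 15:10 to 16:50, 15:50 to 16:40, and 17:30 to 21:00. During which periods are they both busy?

First set merges to 09:40–13:30, 16:30–17:20, 18:40–21:40.
Second set merges to 11:00–11:30, 12:10–14:10, 15:10–16:50, 17:30–21:00.
09:40–13:30 ∩ B → 11:00–11:30, 12:10–13:30.
16:30–17:20 ∩ B → 16:30–16:50.
18:40–21:40 ∩ B → 18:40–21:00.

11:00–11:30, 12:10–13:30, 16:30–16:50, 18:40–21:00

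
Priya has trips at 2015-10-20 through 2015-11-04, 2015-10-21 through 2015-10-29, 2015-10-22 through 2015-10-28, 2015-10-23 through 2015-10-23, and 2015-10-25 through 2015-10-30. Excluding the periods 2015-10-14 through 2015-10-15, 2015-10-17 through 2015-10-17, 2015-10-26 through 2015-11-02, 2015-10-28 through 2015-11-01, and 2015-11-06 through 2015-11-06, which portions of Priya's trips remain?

2015-10-20 through 2015-10-25, 2015-11-03 through 2015-11-04

A, merged: 2015-10-20 through 2015-11-04.
B, merged: 2015-10-14 through 2015-10-15, 2015-10-17 through 2015-10-17, 2015-10-26 through 2015-11-02, 2015-11-06 through 2015-11-06.
2015-10-20 through 2015-11-04 \ B = 2015-10-20 through 2015-10-25, 2015-11-03 through 2015-11-04.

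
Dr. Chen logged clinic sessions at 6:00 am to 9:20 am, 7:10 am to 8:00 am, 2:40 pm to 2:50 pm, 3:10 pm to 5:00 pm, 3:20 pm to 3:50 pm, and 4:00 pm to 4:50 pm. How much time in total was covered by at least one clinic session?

Merged: 6:00 am–9:20 am, 2:40 pm–2:50 pm, 3:10 pm–5:00 pm.
Lengths: 3 h 20 min + 10 min + 1 h 50 min = 5 h 20 min.

5 h 20 min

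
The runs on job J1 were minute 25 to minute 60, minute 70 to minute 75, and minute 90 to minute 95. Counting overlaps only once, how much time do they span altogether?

Merged: minute 25 to minute 60, minute 70 to minute 75, minute 90 to minute 95.
Lengths: 35 minutes + 5 minutes + 5 minutes = 45 minutes.

45 minutes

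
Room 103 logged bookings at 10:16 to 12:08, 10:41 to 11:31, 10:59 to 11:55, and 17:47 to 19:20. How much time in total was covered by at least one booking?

Merged: 10:16–12:08, 17:47–19:20.
Lengths: 1 h 52 min + 1 h 33 min = 3 h 25 min.

3 h 25 min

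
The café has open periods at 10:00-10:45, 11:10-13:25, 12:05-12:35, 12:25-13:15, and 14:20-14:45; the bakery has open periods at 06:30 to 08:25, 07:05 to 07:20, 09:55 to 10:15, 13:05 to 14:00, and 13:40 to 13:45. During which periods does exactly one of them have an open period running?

Merge the first list: 10:00-10:45, 11:10-13:25, 14:20-14:45.
Merge the second list: 06:30-08:25, 09:55-10:15, 13:05-14:00.
Only in the first: 10:15-10:45, 11:10-13:05, 14:20-14:45.
Only in the second: 06:30-08:25, 09:55-10:00, 13:25-14:00.
Together these are the periods covered by exactly one.

06:30-08:25, 09:55-10:00, 10:15-10:45, 11:10-13:05, 13:25-14:00, 14:20-14:45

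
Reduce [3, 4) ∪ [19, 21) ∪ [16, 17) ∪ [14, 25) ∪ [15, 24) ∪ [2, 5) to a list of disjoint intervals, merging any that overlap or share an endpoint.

Sort by start: [2, 5), [3, 4), [14, 25), [15, 24), [16, 17), [19, 21).
[3, 4) overlaps/touches [2, 5) → extend to [2, 5).
[14, 25) is disjoint → start new block.
[15, 24) overlaps/touches [14, 25) → extend to [14, 25).
[16, 17) overlaps/touches [14, 25) → extend to [14, 25).
[19, 21) overlaps/touches [14, 25) → extend to [14, 25).

[2, 5) ∪ [14, 25)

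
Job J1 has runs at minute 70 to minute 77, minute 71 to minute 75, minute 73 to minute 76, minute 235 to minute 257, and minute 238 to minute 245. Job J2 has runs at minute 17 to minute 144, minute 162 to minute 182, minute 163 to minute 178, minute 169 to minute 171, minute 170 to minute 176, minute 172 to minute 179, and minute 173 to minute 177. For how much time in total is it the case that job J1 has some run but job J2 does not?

A, merged: minute 70 to minute 77, minute 235 to minute 257.
B, merged: minute 17 to minute 144, minute 162 to minute 182.
A \ B = minute 235 to minute 257.
Total: 22 minutes.

22 minutes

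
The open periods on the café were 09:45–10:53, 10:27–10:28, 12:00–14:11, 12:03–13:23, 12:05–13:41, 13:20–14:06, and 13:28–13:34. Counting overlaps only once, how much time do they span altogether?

3 h 19 min

Merged: 09:45–10:53, 12:00–14:11.
Lengths: 1 h 8 min + 2 h 11 min = 3 h 19 min.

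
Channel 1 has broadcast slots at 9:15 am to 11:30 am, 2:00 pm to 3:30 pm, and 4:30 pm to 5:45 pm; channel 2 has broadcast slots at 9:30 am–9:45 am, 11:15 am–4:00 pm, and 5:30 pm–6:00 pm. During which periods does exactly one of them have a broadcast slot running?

9:15 am–9:30 am, 9:45 am–11:15 am, 11:30 am–2:00 pm, 3:30 pm–4:00 pm, 4:30 pm–5:30 pm, 5:45 pm–6:00 pm

A \ B = 9:15 am–9:30 am, 9:45 am–11:15 am, 4:30 pm–5:30 pm.
B \ A = 11:30 am–2:00 pm, 3:30 pm–4:00 pm, 5:45 pm–6:00 pm.
Union of the two gives the symmetric difference.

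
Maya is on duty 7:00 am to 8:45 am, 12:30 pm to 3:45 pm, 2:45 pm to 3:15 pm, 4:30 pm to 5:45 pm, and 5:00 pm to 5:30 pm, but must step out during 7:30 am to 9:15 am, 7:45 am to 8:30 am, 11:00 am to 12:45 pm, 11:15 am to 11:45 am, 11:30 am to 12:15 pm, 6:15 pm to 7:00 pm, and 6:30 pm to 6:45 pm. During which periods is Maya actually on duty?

7:00 am–7:30 am, 12:45 pm–3:45 pm, 4:30 pm–5:45 pm

A, merged: 7:00 am–8:45 am, 12:30 pm–3:45 pm, 4:30 pm–5:45 pm.
B, merged: 7:30 am–9:15 am, 11:00 am–12:45 pm, 6:15 pm–7:00 pm.
7:00 am–8:45 am minus B → 7:00 am–7:30 am.
12:30 pm–3:45 pm minus B → 12:45 pm–3:45 pm.
4:30 pm–5:45 pm: no B overlap → unchanged.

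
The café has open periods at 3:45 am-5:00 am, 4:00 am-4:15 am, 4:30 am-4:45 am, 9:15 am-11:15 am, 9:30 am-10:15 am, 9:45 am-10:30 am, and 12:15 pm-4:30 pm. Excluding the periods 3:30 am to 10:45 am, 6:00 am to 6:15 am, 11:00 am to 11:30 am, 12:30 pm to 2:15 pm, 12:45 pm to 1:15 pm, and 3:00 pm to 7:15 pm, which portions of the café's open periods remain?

10:45 am–11:00 am, 12:15 pm–12:30 pm, 2:15 pm–3:00 pm

Merge the first list: 3:45 am–5:00 am, 9:15 am–11:15 am, 12:15 pm–4:30 pm.
Merge the second list: 3:30 am–10:45 am, 11:00 am–11:30 am, 12:30 pm–2:15 pm, 3:00 pm–7:15 pm.
3:45 am–5:00 am: entirely removed.
9:15 am–11:15 am \ B = 10:45 am–11:00 am.
12:15 pm–4:30 pm \ B = 12:15 pm–12:30 pm, 2:15 pm–3:00 pm.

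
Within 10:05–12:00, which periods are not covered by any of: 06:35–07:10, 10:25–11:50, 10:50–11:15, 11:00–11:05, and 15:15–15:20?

After merging, the occupied span is 06:35–07:10, 10:25–11:50, 15:15–15:20.
Gaps within 10:05–12:00: 10:05–10:25, 11:50–12:00.

10:05–10:25, 11:50–12:00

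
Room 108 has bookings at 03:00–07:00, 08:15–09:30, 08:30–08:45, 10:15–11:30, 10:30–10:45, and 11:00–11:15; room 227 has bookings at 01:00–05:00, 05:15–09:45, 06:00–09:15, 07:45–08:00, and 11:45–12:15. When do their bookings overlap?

03:00–05:00, 05:15–07:00, 08:15–09:30

A, merged: 03:00–07:00, 08:15–09:30, 10:15–11:30.
B, merged: 01:00–05:00, 05:15–09:45, 11:45–12:15.
03:00–07:00 overlaps B on 03:00–05:00, 05:15–07:00.
08:15–09:30 overlaps B on 08:15–09:30.
10:15–11:30 falls entirely outside B.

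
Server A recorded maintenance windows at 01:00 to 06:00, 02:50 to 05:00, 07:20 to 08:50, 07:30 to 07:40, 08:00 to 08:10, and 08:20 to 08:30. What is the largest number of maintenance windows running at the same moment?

At 02:50, 2 of the intervals are simultaneously active.
No point has more.

2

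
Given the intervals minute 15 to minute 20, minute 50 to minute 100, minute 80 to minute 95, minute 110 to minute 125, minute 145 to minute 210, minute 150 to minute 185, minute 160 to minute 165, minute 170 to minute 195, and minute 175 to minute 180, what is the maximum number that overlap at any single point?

4

Walk the sorted start/end points keeping a running depth.
The depth first hits 4 at minute 175.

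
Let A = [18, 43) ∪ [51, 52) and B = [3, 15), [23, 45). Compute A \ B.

[18, 43) \ B = [18, 23).
[51, 52): nothing removed.

[18, 23) ∪ [51, 52)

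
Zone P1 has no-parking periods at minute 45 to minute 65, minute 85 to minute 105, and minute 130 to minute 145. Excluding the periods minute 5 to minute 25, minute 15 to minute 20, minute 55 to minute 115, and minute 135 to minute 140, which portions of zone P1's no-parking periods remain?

minute 45 to minute 55, minute 130 to minute 135, minute 140 to minute 145

Second set merges to minute 5 to minute 25, minute 55 to minute 115, minute 135 to minute 140.
minute 45 to minute 65 minus B → minute 45 to minute 55.
minute 85 to minute 105: fully covered by B → removed.
minute 130 to minute 145 minus B → minute 130 to minute 135, minute 140 to minute 145.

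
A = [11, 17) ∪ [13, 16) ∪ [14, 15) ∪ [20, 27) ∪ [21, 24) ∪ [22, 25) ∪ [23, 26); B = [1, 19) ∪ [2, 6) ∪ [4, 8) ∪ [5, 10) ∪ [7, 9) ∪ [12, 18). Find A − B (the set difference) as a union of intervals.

[20, 27)

A, merged: [11, 17), [20, 27).
B, merged: [1, 19).
[11, 17): entirely removed.
[20, 27): nothing removed.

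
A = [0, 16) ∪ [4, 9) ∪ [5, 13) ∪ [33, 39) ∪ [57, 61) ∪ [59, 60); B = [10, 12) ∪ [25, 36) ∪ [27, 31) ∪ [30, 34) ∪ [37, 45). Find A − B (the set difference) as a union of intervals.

A, merged: [0, 16), [33, 39), [57, 61).
B, merged: [10, 12), [25, 36), [37, 45).
[0, 16) with B removed leaves [0, 10), [12, 16).
[33, 39) with B removed leaves [36, 37).
[57, 61) is untouched.

[0, 10) ∪ [12, 16) ∪ [36, 37) ∪ [57, 61)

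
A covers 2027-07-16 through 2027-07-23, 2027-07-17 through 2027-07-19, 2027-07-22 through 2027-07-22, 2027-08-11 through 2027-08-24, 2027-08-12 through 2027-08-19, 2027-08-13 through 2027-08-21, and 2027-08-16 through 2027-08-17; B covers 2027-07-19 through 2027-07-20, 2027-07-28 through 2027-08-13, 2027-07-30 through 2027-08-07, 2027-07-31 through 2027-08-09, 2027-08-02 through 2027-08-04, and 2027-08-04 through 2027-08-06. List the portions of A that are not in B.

2027-07-16 through 2027-07-18, 2027-07-21 through 2027-07-23, 2027-08-14 through 2027-08-24

A, merged: 2027-07-16 through 2027-07-23, 2027-08-11 through 2027-08-24.
B, merged: 2027-07-19 through 2027-07-20, 2027-07-28 through 2027-08-13.
2027-07-16 through 2027-07-23 \ B = 2027-07-16 through 2027-07-18, 2027-07-21 through 2027-07-23.
2027-08-11 through 2027-08-24 \ B = 2027-08-14 through 2027-08-24.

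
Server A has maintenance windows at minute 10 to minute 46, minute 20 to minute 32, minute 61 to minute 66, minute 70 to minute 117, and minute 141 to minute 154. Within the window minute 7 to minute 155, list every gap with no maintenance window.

minute 7 to minute 10, minute 46 to minute 61, minute 66 to minute 70, minute 117 to minute 141, minute 154 to minute 155

Covered (merged): minute 10 to minute 46, minute 61 to minute 66, minute 70 to minute 117, minute 141 to minute 154.
Gaps within minute 7 to minute 155: minute 7 to minute 10, minute 46 to minute 61, minute 66 to minute 70, minute 117 to minute 141, minute 154 to minute 155.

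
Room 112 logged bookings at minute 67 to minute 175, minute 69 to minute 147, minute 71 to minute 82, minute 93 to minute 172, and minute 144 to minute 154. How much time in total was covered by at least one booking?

Merged: minute 67 to minute 175.
Length: 108 minutes.

108 minutes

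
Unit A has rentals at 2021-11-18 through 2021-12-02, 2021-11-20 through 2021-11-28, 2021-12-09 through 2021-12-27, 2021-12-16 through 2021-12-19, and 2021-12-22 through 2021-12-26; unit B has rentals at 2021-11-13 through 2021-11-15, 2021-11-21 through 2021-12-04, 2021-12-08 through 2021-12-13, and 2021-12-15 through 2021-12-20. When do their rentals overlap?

2021-11-21 through 2021-12-02, 2021-12-09 through 2021-12-13, 2021-12-15 through 2021-12-20

A, merged: 2021-11-18 through 2021-12-02, 2021-12-09 through 2021-12-27.
2021-11-18 through 2021-12-02 meets the second set on 2021-11-21 through 2021-12-02.
2021-12-09 through 2021-12-27 meets the second set on 2021-12-09 through 2021-12-13, 2021-12-15 through 2021-12-20.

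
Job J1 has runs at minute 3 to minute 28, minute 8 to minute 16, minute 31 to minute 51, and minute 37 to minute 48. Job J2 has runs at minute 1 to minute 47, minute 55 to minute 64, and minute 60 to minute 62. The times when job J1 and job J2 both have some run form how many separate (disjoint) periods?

2

A, merged: minute 3 to minute 28, minute 31 to minute 51.
B, merged: minute 1 to minute 47, minute 55 to minute 64.
A ∩ B = minute 3 to minute 28, minute 31 to minute 47.
That is 2 disjoint pieces.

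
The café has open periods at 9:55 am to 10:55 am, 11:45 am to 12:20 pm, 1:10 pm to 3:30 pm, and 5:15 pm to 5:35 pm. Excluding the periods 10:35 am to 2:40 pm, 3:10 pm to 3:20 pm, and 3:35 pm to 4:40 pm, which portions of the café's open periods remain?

9:55 am-10:35 am, 2:40 pm-3:10 pm, 3:20 pm-3:30 pm, 5:15 pm-5:35 pm

9:55 am-10:55 am minus B → 9:55 am-10:35 am.
11:45 am-12:20 pm: fully covered by B → removed.
1:10 pm-3:30 pm minus B → 2:40 pm-3:10 pm, 3:20 pm-3:30 pm.
5:15 pm-5:35 pm: no B overlap → unchanged.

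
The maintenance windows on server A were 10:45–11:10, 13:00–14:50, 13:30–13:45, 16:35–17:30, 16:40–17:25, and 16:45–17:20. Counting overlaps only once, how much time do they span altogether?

3 h 10 min

Merged: 10:45–11:10, 13:00–14:50, 16:35–17:30.
Lengths: 25 min + 1 h 50 min + 55 min = 3 h 10 min.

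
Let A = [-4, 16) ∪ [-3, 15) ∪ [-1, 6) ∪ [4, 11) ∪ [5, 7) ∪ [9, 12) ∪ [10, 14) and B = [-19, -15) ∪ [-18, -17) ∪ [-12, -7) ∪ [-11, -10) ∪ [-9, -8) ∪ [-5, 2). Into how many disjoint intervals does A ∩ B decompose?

Merge the first list: [-4, 16).
Merge the second list: [-19, -15), [-12, -7), [-5, 2).
A ∩ B = [-4, 2).
That is 1 disjoint piece.

1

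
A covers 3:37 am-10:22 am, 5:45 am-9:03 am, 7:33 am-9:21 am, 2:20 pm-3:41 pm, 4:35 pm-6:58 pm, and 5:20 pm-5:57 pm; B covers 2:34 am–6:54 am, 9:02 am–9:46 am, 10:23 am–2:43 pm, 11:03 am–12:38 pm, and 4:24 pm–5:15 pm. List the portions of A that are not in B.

6:54 am–9:02 am, 9:46 am–10:22 am, 2:43 pm–3:41 pm, 5:15 pm–6:58 pm

Merge the first list: 3:37 am–10:22 am, 2:20 pm–3:41 pm, 4:35 pm–6:58 pm.
Merge the second list: 2:34 am–6:54 am, 9:02 am–9:46 am, 10:23 am–2:43 pm, 4:24 pm–5:15 pm.
3:37 am–10:22 am minus B → 6:54 am–9:02 am, 9:46 am–10:22 am.
2:20 pm–3:41 pm minus B → 2:43 pm–3:41 pm.
4:35 pm–6:58 pm minus B → 5:15 pm–6:58 pm.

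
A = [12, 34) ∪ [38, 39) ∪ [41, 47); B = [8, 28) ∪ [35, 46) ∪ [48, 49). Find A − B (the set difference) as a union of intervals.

[28, 34) ∪ [46, 47)

[12, 34) minus B → [28, 34).
[38, 39): fully covered by B → removed.
[41, 47) minus B → [46, 47).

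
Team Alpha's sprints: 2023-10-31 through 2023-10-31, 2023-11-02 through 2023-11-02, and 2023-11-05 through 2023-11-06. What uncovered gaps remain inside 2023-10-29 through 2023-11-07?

2023-10-29 through 2023-10-30, 2023-11-01 through 2023-11-01, 2023-11-03 through 2023-11-04, 2023-11-07 through 2023-11-07

After merging, the occupied span is 2023-10-31 through 2023-10-31, 2023-11-02 through 2023-11-02, 2023-11-05 through 2023-11-06.
Uncovered inside 2023-10-29 through 2023-11-07: 2023-10-29 through 2023-10-30, 2023-11-01 through 2023-11-01, 2023-11-03 through 2023-11-04, 2023-11-07 through 2023-11-07.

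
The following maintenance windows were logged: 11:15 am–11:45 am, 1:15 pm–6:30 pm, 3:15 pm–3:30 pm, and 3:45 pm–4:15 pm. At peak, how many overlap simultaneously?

Sweep endpoints in order; track running count of active intervals.
Peak of 2 reached at 3:15 pm.

2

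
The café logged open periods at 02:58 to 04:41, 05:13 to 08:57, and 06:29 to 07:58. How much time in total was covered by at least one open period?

Merged: 02:58-04:41, 05:13-08:57.
Lengths: 1 h 43 min + 3 h 44 min = 5 h 27 min.

5 h 27 min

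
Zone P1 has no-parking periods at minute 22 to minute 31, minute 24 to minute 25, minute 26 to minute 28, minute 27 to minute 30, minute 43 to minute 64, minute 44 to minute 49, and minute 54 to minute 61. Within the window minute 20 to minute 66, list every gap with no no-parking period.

minute 20 to minute 22, minute 31 to minute 43, minute 64 to minute 66

After merging, the occupied span is minute 22 to minute 31, minute 43 to minute 64.
Uncovered inside minute 20 to minute 66: minute 20 to minute 22, minute 31 to minute 43, minute 64 to minute 66.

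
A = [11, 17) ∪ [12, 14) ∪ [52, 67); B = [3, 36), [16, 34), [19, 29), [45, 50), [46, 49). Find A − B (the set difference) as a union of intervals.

[52, 67)

Merge the first list: [11, 17), [52, 67).
Merge the second list: [3, 36), [45, 50).
[11, 17): fully covered by B → removed.
[52, 67): no B overlap → unchanged.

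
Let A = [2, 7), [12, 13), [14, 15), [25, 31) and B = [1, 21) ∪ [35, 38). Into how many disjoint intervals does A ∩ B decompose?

A ∩ B = [2, 7), [12, 13), [14, 15).
That is 3 disjoint pieces.

3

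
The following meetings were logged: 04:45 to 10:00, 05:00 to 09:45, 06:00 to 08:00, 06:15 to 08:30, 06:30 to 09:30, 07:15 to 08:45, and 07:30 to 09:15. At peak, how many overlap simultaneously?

7

Sweep endpoints in order; track running count of active intervals.
Peak of 7 reached at 07:30.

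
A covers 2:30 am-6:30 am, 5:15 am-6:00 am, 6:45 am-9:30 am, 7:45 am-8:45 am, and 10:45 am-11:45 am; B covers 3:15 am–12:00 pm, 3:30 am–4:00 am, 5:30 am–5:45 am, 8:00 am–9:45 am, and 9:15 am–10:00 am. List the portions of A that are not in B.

A, merged: 2:30 am–6:30 am, 6:45 am–9:30 am, 10:45 am–11:45 am.
B, merged: 3:15 am–12:00 pm.
2:30 am–6:30 am minus B → 2:30 am–3:15 am.
6:45 am–9:30 am: fully covered by B → removed.
10:45 am–11:45 am: fully covered by B → removed.

2:30 am–3:15 am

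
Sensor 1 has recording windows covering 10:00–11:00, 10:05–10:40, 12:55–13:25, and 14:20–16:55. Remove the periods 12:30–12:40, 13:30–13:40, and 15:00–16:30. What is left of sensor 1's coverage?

10:00-11:00, 12:55-13:25, 14:20-15:00, 16:30-16:55

A, merged: 10:00-11:00, 12:55-13:25, 14:20-16:55.
10:00-11:00: nothing removed.
12:55-13:25: nothing removed.
14:20-16:55 \ B = 14:20-15:00, 16:30-16:55.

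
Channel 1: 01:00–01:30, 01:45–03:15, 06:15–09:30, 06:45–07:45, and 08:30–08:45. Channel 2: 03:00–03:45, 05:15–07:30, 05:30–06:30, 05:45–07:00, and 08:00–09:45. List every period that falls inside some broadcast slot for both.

A, merged: 01:00-01:30, 01:45-03:15, 06:15-09:30.
B, merged: 03:00-03:45, 05:15-07:30, 08:00-09:45.
01:00-01:30 meets no B interval.
01:45-03:15 ∩ B → 03:00-03:15.
06:15-09:30 ∩ B → 06:15-07:30, 08:00-09:30.

03:00-03:15, 06:15-07:30, 08:00-09:30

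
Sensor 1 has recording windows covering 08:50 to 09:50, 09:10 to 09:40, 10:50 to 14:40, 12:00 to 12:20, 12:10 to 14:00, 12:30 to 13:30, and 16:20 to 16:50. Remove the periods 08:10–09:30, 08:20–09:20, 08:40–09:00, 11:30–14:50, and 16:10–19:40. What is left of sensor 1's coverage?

09:30–09:50, 10:50–11:30

Merge the first list: 08:50–09:50, 10:50–14:40, 16:20–16:50.
Merge the second list: 08:10–09:30, 11:30–14:50, 16:10–19:40.
08:50–09:50 minus B → 09:30–09:50.
10:50–14:40 minus B → 10:50–11:30.
16:20–16:50: fully covered by B → removed.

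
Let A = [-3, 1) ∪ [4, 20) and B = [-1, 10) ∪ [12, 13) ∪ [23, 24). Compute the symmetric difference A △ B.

[-3, -1) ∪ [1, 4) ∪ [10, 12) ∪ [13, 20) ∪ [23, 24)

Only in the first: [-3, -1), [10, 12), [13, 20).
Only in the second: [1, 4), [23, 24).
Together these are the periods covered by exactly one.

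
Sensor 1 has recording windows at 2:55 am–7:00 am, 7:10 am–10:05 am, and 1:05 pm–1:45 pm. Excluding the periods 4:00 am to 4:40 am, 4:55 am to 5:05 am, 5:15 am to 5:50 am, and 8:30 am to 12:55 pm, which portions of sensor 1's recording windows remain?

2:55 am–4:00 am, 4:40 am–4:55 am, 5:05 am–5:15 am, 5:50 am–7:00 am, 7:10 am–8:30 am, 1:05 pm–1:45 pm

2:55 am–7:00 am \ B = 2:55 am–4:00 am, 4:40 am–4:55 am, 5:05 am–5:15 am, 5:50 am–7:00 am.
7:10 am–10:05 am \ B = 7:10 am–8:30 am.
1:05 pm–1:45 pm: nothing removed.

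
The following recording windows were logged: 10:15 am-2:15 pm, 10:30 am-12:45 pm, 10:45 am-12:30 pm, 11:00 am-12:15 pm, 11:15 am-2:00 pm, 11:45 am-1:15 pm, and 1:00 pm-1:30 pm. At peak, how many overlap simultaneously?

Walk the sorted start/end points keeping a running depth.
The depth first hits 6 at 11:45 am.

6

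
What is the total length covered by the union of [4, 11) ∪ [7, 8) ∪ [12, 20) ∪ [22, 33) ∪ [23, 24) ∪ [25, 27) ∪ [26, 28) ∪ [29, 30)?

26

Merged: [4, 11), [12, 20), [22, 33).
Lengths: 7 + 8 + 11 = 26.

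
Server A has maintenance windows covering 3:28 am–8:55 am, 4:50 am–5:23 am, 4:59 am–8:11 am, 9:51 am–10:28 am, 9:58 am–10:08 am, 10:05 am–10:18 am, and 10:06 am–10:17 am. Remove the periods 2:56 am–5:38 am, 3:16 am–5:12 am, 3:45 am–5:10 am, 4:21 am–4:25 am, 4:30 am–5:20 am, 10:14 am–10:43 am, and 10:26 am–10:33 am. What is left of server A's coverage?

Merge the first list: 3:28 am–8:55 am, 9:51 am–10:28 am.
Merge the second list: 2:56 am–5:38 am, 10:14 am–10:43 am.
3:28 am–8:55 am with B removed leaves 5:38 am–8:55 am.
9:51 am–10:28 am with B removed leaves 9:51 am–10:14 am.

5:38 am–8:55 am, 9:51 am–10:14 am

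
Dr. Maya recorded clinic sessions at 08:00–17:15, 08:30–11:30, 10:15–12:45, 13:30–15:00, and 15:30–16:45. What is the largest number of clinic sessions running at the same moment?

At 10:15, 3 of the intervals are simultaneously active.
No point has more.

3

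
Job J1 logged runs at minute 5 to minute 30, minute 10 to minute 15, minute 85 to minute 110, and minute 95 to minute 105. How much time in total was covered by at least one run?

50 minutes

Merged: minute 5 to minute 30, minute 85 to minute 110.
Lengths: 25 minutes + 25 minutes = 50 minutes.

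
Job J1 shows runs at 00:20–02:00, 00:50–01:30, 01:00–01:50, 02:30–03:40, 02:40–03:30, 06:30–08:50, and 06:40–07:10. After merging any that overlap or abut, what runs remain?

00:20–02:00, 02:30–03:40, 06:30–08:50

00:50–01:30 overlaps/touches 00:20–02:00 → extend to 00:20–02:00.
01:00–01:50 overlaps/touches 00:20–02:00 → extend to 00:20–02:00.
02:30–03:40 is disjoint → start new block.
02:40–03:30 overlaps/touches 02:30–03:40 → extend to 02:30–03:40.
06:30–08:50 is disjoint → start new block.
06:40–07:10 overlaps/touches 06:30–08:50 → extend to 06:30–08:50.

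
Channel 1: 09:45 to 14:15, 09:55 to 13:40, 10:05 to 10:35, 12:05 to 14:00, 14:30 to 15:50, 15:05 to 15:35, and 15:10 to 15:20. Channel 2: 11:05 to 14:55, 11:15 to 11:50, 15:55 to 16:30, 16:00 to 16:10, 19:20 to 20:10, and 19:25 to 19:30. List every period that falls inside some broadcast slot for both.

11:05-14:15, 14:30-14:55

A, merged: 09:45-14:15, 14:30-15:50.
B, merged: 11:05-14:55, 15:55-16:30, 19:20-20:10.
09:45-14:15 ∩ B → 11:05-14:15.
14:30-15:50 ∩ B → 14:30-14:55.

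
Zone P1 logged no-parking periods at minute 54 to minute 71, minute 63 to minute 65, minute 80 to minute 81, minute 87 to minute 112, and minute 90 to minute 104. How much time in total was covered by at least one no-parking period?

43 minutes

Merged: minute 54 to minute 71, minute 80 to minute 81, minute 87 to minute 112.
Lengths: 17 minutes + 1 minute + 25 minutes = 43 minutes.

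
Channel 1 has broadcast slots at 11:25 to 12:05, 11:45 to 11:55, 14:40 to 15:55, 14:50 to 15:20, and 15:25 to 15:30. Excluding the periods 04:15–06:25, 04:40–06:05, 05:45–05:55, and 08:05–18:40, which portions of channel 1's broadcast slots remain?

A, merged: 11:25-12:05, 14:40-15:55.
B, merged: 04:15-06:25, 08:05-18:40.
11:25-12:05 lies entirely inside B → drops out.
14:40-15:55 lies entirely inside B → drops out.

none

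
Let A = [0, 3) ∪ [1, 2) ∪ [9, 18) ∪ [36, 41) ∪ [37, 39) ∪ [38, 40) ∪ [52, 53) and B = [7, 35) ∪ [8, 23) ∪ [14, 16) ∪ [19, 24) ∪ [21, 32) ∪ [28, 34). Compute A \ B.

First set merges to [0, 3), [9, 18), [36, 41), [52, 53).
Second set merges to [7, 35).
[0, 3): nothing removed.
[9, 18): entirely removed.
[36, 41): nothing removed.
[52, 53): nothing removed.

[0, 3) ∪ [36, 41) ∪ [52, 53)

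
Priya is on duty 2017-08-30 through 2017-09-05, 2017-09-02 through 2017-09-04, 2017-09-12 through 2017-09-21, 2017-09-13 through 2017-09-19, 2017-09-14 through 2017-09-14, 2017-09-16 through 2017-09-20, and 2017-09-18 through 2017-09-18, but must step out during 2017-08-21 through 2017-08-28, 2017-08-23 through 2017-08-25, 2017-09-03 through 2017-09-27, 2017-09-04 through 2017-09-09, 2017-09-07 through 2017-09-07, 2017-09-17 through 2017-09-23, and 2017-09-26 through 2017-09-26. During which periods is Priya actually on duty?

2017-08-30 through 2017-09-02

Merge the first list: 2017-08-30 through 2017-09-05, 2017-09-12 through 2017-09-21.
Merge the second list: 2017-08-21 through 2017-08-28, 2017-09-03 through 2017-09-27.
2017-08-30 through 2017-09-05 minus B → 2017-08-30 through 2017-09-02.
2017-09-12 through 2017-09-21: fully covered by B → removed.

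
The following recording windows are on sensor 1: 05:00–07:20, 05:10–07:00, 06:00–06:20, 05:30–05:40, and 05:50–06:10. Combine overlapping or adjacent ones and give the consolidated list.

Sort by start: 05:00–07:20, 05:10–07:00, 05:30–05:40, 05:50–06:10, 06:00–06:20.
05:10–07:00 overlaps/touches 05:00–07:20 → extend to 05:00–07:20.
05:30–05:40 overlaps/touches 05:00–07:20 → extend to 05:00–07:20.
05:50–06:10 overlaps/touches 05:00–07:20 → extend to 05:00–07:20.
06:00–06:20 overlaps/touches 05:00–07:20 → extend to 05:00–07:20.

05:00–07:20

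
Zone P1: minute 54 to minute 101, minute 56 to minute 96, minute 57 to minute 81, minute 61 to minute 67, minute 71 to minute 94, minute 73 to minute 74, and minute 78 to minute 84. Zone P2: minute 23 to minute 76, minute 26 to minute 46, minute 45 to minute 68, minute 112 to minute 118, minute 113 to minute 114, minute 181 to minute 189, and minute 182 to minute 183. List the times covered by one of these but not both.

minute 23 to minute 54, minute 76 to minute 101, minute 112 to minute 118, minute 181 to minute 189

A, merged: minute 54 to minute 101.
B, merged: minute 23 to minute 76, minute 112 to minute 118, minute 181 to minute 189.
Only in the first: minute 76 to minute 101.
Only in the second: minute 23 to minute 54, minute 112 to minute 118, minute 181 to minute 189.
Together these are the periods covered by exactly one.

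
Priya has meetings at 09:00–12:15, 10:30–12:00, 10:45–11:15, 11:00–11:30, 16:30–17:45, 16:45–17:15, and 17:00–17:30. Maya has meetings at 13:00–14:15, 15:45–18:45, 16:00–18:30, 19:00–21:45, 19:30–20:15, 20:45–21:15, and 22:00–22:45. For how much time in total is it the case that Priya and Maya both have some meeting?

1 h 15 min

A, merged: 09:00–12:15, 16:30–17:45.
B, merged: 13:00–14:15, 15:45–18:45, 19:00–21:45, 22:00–22:45.
A ∩ B = 16:30–17:45.
Total: 1 h 15 min.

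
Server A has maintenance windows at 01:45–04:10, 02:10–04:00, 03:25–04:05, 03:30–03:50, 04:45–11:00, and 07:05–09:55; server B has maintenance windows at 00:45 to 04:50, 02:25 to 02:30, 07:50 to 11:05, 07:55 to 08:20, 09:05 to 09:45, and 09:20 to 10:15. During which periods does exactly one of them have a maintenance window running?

First set merges to 01:45–04:10, 04:45–11:00.
Second set merges to 00:45–04:50, 07:50–11:05.
A but not B: 04:50–07:50.
B but not A: 00:45–01:45, 04:10–04:45, 11:00–11:05.
Combining gives A △ B.

00:45–01:45, 04:10–04:45, 04:50–07:50, 11:00–11:05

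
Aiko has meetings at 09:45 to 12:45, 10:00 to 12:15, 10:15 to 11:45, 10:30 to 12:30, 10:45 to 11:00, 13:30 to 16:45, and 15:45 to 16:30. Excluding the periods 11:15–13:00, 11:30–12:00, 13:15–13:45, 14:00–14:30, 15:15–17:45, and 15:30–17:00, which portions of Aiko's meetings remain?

First set merges to 09:45–12:45, 13:30–16:45.
Second set merges to 11:15–13:00, 13:15–13:45, 14:00–14:30, 15:15–17:45.
09:45–12:45 \ B = 09:45–11:15.
13:30–16:45 \ B = 13:45–14:00, 14:30–15:15.

09:45–11:15, 13:45–14:00, 14:30–15:15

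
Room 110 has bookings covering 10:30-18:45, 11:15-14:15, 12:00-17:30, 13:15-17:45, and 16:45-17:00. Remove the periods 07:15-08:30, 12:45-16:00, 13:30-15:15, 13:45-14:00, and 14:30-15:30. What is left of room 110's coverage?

First set merges to 10:30-18:45.
Second set merges to 07:15-08:30, 12:45-16:00.
10:30-18:45 with B removed leaves 10:30-12:45, 16:00-18:45.

10:30-12:45, 16:00-18:45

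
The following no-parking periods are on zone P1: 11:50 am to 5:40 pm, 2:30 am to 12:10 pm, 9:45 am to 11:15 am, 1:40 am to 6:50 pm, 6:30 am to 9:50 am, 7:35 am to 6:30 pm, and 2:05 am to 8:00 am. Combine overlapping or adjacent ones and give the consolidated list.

Sort by start: 1:40 am–6:50 pm, 2:05 am–8:00 am, 2:30 am–12:10 pm, 6:30 am–9:50 am, 7:35 am–6:30 pm, 9:45 am–11:15 am, 11:50 am–5:40 pm.
2:05 am–8:00 am overlaps/touches 1:40 am–6:50 pm → extend to 1:40 am–6:50 pm.
2:30 am–12:10 pm overlaps/touches 1:40 am–6:50 pm → extend to 1:40 am–6:50 pm.
6:30 am–9:50 am overlaps/touches 1:40 am–6:50 pm → extend to 1:40 am–6:50 pm.
7:35 am–6:30 pm overlaps/touches 1:40 am–6:50 pm → extend to 1:40 am–6:50 pm.
9:45 am–11:15 am overlaps/touches 1:40 am–6:50 pm → extend to 1:40 am–6:50 pm.
11:50 am–5:40 pm overlaps/touches 1:40 am–6:50 pm → extend to 1:40 am–6:50 pm.

1:40 am–6:50 pm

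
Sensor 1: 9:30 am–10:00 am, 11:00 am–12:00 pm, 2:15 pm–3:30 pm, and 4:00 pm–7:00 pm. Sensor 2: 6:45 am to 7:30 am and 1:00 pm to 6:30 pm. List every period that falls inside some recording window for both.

2:15 pm-3:30 pm, 4:00 pm-6:30 pm

9:30 am-10:00 am: no overlap with the second set.
11:00 am-12:00 pm: no overlap with the second set.
2:15 pm-3:30 pm meets the second set on 2:15 pm-3:30 pm.
4:00 pm-7:00 pm meets the second set on 4:00 pm-6:30 pm.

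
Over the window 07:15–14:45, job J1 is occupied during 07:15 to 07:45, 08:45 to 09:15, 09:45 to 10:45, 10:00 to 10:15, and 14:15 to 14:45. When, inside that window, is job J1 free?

07:45–08:45, 09:15–09:45, 10:45–14:15

The merged coverage is 07:15–07:45, 08:45–09:15, 09:45–10:45, 14:15–14:45.
Uncovered inside 07:15–14:45: 07:45–08:45, 09:15–09:45, 10:45–14:15.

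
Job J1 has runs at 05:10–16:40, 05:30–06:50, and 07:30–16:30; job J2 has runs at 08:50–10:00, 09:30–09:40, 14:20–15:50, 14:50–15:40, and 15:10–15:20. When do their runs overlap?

A, merged: 05:10–16:40.
B, merged: 08:50–10:00, 14:20–15:50.
05:10–16:40 meets the second set on 08:50–10:00, 14:20–15:50.

08:50–10:00, 14:20–15:50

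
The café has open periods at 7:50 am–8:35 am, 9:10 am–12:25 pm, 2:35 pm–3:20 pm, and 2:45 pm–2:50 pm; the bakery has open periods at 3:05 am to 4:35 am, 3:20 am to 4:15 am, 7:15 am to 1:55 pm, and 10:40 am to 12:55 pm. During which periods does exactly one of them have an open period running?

3:05 am–4:35 am, 7:15 am–7:50 am, 8:35 am–9:10 am, 12:25 pm–1:55 pm, 2:35 pm–3:20 pm

Merge the first list: 7:50 am–8:35 am, 9:10 am–12:25 pm, 2:35 pm–3:20 pm.
Merge the second list: 3:05 am–4:35 am, 7:15 am–1:55 pm.
Only in the first: 2:35 pm–3:20 pm.
Only in the second: 3:05 am–4:35 am, 7:15 am–7:50 am, 8:35 am–9:10 am, 12:25 pm–1:55 pm.
Together these are the periods covered by exactly one.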